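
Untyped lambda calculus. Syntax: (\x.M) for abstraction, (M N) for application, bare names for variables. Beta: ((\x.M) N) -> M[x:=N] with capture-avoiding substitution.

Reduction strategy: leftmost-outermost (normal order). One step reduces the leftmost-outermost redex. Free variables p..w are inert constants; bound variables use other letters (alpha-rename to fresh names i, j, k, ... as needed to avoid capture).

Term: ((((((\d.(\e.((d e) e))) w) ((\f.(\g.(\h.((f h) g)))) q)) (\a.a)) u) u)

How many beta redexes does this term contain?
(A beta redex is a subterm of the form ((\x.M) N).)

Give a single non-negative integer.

Term: ((((((\d.(\e.((d e) e))) w) ((\f.(\g.(\h.((f h) g)))) q)) (\a.a)) u) u)
  Redex: ((\d.(\e.((d e) e))) w)
  Redex: ((\f.(\g.(\h.((f h) g)))) q)
Total redexes: 2

Answer: 2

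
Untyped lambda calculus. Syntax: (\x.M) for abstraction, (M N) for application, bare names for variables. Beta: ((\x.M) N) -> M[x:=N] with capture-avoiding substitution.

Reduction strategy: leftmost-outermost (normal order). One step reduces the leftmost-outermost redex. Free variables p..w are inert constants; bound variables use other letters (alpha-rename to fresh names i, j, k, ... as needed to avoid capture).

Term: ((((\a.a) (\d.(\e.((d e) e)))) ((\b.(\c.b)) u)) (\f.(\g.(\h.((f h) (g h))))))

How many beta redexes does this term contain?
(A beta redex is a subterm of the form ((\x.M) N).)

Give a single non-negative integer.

Term: ((((\a.a) (\d.(\e.((d e) e)))) ((\b.(\c.b)) u)) (\f.(\g.(\h.((f h) (g h))))))
  Redex: ((\a.a) (\d.(\e.((d e) e))))
  Redex: ((\b.(\c.b)) u)
Total redexes: 2

Answer: 2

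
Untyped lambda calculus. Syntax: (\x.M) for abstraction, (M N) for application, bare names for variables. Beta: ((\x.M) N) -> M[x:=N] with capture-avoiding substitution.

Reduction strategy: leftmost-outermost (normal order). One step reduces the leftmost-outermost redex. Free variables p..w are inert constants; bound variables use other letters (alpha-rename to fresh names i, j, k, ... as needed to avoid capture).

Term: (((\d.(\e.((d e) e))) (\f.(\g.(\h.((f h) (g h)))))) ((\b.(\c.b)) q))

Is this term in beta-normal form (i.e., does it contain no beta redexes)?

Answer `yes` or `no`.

Term: (((\d.(\e.((d e) e))) (\f.(\g.(\h.((f h) (g h)))))) ((\b.(\c.b)) q))
Found 2 beta redex(es).

Answer: no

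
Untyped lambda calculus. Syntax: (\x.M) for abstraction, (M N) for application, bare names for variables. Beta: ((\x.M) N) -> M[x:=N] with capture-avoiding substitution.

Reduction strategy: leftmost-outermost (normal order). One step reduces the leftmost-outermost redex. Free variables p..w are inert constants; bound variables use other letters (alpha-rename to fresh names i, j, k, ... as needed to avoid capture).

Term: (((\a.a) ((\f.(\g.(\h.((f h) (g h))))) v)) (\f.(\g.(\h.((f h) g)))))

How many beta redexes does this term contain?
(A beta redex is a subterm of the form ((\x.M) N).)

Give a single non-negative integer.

Term: (((\a.a) ((\f.(\g.(\h.((f h) (g h))))) v)) (\f.(\g.(\h.((f h) g)))))
  Redex: ((\a.a) ((\f.(\g.(\h.((f h) (g h))))) v))
  Redex: ((\f.(\g.(\h.((f h) (g h))))) v)
Total redexes: 2

Answer: 2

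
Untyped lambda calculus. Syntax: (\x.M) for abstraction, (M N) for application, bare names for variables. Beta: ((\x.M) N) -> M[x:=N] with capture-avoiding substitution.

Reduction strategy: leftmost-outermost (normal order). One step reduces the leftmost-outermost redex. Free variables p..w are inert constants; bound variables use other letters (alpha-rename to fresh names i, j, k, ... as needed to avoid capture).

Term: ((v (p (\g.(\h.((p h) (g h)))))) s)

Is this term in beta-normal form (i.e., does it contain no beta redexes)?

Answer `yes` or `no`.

Answer: yes

Derivation:
Term: ((v (p (\g.(\h.((p h) (g h)))))) s)
No beta redexes found.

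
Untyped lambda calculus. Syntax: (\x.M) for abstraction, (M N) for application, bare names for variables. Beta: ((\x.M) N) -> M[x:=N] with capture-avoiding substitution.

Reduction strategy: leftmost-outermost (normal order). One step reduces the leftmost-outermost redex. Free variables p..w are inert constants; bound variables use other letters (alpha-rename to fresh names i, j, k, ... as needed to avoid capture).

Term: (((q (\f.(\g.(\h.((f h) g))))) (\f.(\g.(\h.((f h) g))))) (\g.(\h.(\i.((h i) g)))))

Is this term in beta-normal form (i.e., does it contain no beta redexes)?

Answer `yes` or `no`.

Term: (((q (\f.(\g.(\h.((f h) g))))) (\f.(\g.(\h.((f h) g))))) (\g.(\h.(\i.((h i) g)))))
No beta redexes found.

Answer: yes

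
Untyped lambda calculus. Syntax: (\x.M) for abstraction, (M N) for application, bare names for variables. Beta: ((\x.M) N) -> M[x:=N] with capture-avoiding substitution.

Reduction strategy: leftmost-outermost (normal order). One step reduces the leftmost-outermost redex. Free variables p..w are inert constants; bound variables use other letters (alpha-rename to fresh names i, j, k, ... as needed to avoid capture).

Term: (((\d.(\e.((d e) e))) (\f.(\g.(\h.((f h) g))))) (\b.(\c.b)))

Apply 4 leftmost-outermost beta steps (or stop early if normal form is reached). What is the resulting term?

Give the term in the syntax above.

Answer: (\h.(((\b.(\c.b)) h) (\b.(\c.b))))

Derivation:
Step 0: (((\d.(\e.((d e) e))) (\f.(\g.(\h.((f h) g))))) (\b.(\c.b)))
Step 1: ((\e.(((\f.(\g.(\h.((f h) g)))) e) e)) (\b.(\c.b)))
Step 2: (((\f.(\g.(\h.((f h) g)))) (\b.(\c.b))) (\b.(\c.b)))
Step 3: ((\g.(\h.(((\b.(\c.b)) h) g))) (\b.(\c.b)))
Step 4: (\h.(((\b.(\c.b)) h) (\b.(\c.b))))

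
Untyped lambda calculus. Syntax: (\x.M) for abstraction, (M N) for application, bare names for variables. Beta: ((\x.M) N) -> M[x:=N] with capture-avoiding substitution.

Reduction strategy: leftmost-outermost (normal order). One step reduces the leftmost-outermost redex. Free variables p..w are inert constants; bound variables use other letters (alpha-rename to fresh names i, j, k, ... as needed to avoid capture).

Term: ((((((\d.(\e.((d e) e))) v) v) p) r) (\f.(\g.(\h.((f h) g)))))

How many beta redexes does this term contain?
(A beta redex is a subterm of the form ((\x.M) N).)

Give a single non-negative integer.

Term: ((((((\d.(\e.((d e) e))) v) v) p) r) (\f.(\g.(\h.((f h) g)))))
  Redex: ((\d.(\e.((d e) e))) v)
Total redexes: 1

Answer: 1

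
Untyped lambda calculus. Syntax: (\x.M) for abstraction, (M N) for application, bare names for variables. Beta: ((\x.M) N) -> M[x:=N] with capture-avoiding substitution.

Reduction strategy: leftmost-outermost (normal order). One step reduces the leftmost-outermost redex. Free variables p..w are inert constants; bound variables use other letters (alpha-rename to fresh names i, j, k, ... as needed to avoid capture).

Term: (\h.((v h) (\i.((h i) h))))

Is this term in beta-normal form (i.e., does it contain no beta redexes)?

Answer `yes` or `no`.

Answer: yes

Derivation:
Term: (\h.((v h) (\i.((h i) h))))
No beta redexes found.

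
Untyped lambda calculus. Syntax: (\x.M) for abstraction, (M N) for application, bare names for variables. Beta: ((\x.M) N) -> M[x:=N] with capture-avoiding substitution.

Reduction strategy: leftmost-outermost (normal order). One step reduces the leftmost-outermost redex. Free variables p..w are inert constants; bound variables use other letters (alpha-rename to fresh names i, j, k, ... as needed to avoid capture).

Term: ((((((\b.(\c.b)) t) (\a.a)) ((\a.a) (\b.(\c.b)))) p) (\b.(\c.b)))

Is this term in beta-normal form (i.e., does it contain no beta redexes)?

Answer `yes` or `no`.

Term: ((((((\b.(\c.b)) t) (\a.a)) ((\a.a) (\b.(\c.b)))) p) (\b.(\c.b)))
Found 2 beta redex(es).

Answer: no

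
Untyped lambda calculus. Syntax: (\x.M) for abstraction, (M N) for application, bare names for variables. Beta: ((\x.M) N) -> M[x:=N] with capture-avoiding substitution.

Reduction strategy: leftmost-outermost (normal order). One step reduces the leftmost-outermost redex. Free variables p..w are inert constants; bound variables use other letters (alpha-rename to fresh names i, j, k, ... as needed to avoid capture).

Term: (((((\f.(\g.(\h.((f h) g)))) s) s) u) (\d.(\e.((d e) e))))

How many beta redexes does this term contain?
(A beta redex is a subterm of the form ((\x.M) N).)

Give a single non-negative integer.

Term: (((((\f.(\g.(\h.((f h) g)))) s) s) u) (\d.(\e.((d e) e))))
  Redex: ((\f.(\g.(\h.((f h) g)))) s)
Total redexes: 1

Answer: 1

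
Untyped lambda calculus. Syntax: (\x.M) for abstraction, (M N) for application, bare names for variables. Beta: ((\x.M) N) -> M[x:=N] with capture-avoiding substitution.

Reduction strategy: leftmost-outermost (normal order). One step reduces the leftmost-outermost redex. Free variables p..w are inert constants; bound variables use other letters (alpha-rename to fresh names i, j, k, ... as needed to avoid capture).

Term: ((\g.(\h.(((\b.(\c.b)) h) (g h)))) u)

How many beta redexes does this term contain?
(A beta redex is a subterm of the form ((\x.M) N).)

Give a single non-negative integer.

Answer: 2

Derivation:
Term: ((\g.(\h.(((\b.(\c.b)) h) (g h)))) u)
  Redex: ((\g.(\h.(((\b.(\c.b)) h) (g h)))) u)
  Redex: ((\b.(\c.b)) h)
Total redexes: 2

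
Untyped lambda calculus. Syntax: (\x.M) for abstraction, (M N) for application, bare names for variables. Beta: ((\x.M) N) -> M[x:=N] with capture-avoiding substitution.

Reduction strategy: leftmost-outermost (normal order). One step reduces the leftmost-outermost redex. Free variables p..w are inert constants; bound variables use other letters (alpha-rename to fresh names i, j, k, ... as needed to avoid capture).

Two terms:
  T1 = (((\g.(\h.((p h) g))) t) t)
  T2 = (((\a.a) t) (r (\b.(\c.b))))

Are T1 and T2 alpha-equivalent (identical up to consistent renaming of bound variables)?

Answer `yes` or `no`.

Term 1: (((\g.(\h.((p h) g))) t) t)
Term 2: (((\a.a) t) (r (\b.(\c.b))))
Alpha-equivalence: compare structure up to binder renaming.
Result: False

Answer: no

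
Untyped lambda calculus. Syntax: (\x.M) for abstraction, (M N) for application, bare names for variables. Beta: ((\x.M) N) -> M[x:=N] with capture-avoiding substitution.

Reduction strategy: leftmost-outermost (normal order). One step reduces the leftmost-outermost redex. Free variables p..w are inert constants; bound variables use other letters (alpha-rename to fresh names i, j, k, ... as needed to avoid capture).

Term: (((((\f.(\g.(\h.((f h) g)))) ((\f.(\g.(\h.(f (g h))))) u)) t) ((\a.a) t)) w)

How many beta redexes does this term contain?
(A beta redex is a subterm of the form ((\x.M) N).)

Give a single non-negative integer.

Term: (((((\f.(\g.(\h.((f h) g)))) ((\f.(\g.(\h.(f (g h))))) u)) t) ((\a.a) t)) w)
  Redex: ((\f.(\g.(\h.((f h) g)))) ((\f.(\g.(\h.(f (g h))))) u))
  Redex: ((\f.(\g.(\h.(f (g h))))) u)
  Redex: ((\a.a) t)
Total redexes: 3

Answer: 3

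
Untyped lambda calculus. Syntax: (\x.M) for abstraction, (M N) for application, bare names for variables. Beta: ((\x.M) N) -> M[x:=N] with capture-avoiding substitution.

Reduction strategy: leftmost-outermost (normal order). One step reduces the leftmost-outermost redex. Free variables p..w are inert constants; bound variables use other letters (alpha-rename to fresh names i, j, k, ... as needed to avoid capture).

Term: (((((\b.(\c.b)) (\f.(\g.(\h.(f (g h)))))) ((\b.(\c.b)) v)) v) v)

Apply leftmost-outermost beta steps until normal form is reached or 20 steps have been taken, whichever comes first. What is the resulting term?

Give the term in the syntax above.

Answer: (\h.(v (v h)))

Derivation:
Step 0: (((((\b.(\c.b)) (\f.(\g.(\h.(f (g h)))))) ((\b.(\c.b)) v)) v) v)
Step 1: ((((\c.(\f.(\g.(\h.(f (g h)))))) ((\b.(\c.b)) v)) v) v)
Step 2: (((\f.(\g.(\h.(f (g h))))) v) v)
Step 3: ((\g.(\h.(v (g h)))) v)
Step 4: (\h.(v (v h)))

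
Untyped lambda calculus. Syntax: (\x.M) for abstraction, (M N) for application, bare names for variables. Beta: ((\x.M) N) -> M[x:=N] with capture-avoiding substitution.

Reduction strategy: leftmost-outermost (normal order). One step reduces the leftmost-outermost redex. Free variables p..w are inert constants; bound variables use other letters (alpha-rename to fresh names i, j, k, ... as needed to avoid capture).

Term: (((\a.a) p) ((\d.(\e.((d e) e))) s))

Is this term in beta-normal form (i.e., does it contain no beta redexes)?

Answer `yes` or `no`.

Term: (((\a.a) p) ((\d.(\e.((d e) e))) s))
Found 2 beta redex(es).

Answer: no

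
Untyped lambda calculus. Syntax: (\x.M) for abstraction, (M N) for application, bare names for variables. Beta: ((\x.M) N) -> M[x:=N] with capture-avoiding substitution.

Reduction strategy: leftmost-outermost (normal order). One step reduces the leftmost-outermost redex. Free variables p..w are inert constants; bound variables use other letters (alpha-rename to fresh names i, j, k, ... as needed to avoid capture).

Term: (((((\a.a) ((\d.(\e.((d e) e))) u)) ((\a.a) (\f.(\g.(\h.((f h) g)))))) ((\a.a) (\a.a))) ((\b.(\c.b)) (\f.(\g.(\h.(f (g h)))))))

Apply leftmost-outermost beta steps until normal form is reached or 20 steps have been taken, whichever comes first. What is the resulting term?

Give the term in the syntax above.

Step 0: (((((\a.a) ((\d.(\e.((d e) e))) u)) ((\a.a) (\f.(\g.(\h.((f h) g)))))) ((\a.a) (\a.a))) ((\b.(\c.b)) (\f.(\g.(\h.(f (g h)))))))
Step 1: (((((\d.(\e.((d e) e))) u) ((\a.a) (\f.(\g.(\h.((f h) g)))))) ((\a.a) (\a.a))) ((\b.(\c.b)) (\f.(\g.(\h.(f (g h)))))))
Step 2: ((((\e.((u e) e)) ((\a.a) (\f.(\g.(\h.((f h) g)))))) ((\a.a) (\a.a))) ((\b.(\c.b)) (\f.(\g.(\h.(f (g h)))))))
Step 3: ((((u ((\a.a) (\f.(\g.(\h.((f h) g)))))) ((\a.a) (\f.(\g.(\h.((f h) g)))))) ((\a.a) (\a.a))) ((\b.(\c.b)) (\f.(\g.(\h.(f (g h)))))))
Step 4: ((((u (\f.(\g.(\h.((f h) g))))) ((\a.a) (\f.(\g.(\h.((f h) g)))))) ((\a.a) (\a.a))) ((\b.(\c.b)) (\f.(\g.(\h.(f (g h)))))))
Step 5: ((((u (\f.(\g.(\h.((f h) g))))) (\f.(\g.(\h.((f h) g))))) ((\a.a) (\a.a))) ((\b.(\c.b)) (\f.(\g.(\h.(f (g h)))))))
Step 6: ((((u (\f.(\g.(\h.((f h) g))))) (\f.(\g.(\h.((f h) g))))) (\a.a)) ((\b.(\c.b)) (\f.(\g.(\h.(f (g h)))))))
Step 7: ((((u (\f.(\g.(\h.((f h) g))))) (\f.(\g.(\h.((f h) g))))) (\a.a)) (\c.(\f.(\g.(\h.(f (g h)))))))

Answer: ((((u (\f.(\g.(\h.((f h) g))))) (\f.(\g.(\h.((f h) g))))) (\a.a)) (\c.(\f.(\g.(\h.(f (g h)))))))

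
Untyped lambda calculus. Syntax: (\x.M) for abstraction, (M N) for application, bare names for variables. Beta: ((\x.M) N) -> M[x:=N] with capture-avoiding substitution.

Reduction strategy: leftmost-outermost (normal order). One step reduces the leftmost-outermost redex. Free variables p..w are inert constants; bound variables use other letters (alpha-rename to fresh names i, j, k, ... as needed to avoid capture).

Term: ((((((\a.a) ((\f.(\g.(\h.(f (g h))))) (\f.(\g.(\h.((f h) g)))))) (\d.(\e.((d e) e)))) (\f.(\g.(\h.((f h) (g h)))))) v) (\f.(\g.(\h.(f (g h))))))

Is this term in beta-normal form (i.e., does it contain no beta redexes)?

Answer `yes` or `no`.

Answer: no

Derivation:
Term: ((((((\a.a) ((\f.(\g.(\h.(f (g h))))) (\f.(\g.(\h.((f h) g)))))) (\d.(\e.((d e) e)))) (\f.(\g.(\h.((f h) (g h)))))) v) (\f.(\g.(\h.(f (g h))))))
Found 2 beta redex(es).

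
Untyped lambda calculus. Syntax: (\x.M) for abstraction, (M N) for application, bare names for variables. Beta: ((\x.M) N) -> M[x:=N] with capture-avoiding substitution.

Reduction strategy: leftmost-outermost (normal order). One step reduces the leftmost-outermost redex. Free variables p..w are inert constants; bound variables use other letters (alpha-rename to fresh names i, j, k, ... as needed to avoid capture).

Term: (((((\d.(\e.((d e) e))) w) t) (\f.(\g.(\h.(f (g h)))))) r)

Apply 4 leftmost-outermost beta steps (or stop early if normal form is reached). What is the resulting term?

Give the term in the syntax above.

Step 0: (((((\d.(\e.((d e) e))) w) t) (\f.(\g.(\h.(f (g h)))))) r)
Step 1: ((((\e.((w e) e)) t) (\f.(\g.(\h.(f (g h)))))) r)
Step 2: ((((w t) t) (\f.(\g.(\h.(f (g h)))))) r)
Step 3: (normal form reached)

Answer: ((((w t) t) (\f.(\g.(\h.(f (g h)))))) r)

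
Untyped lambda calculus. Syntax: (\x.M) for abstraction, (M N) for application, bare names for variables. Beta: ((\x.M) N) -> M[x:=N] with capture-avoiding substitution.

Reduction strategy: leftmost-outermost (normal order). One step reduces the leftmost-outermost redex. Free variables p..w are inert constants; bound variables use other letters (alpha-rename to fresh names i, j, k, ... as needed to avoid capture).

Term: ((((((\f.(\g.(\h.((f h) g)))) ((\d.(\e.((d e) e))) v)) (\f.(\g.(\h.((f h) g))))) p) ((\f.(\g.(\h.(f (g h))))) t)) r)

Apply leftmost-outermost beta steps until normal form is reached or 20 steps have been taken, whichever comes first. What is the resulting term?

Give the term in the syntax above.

Answer: (((((v p) p) (\f.(\g.(\h.((f h) g))))) (\g.(\h.(t (g h))))) r)

Derivation:
Step 0: ((((((\f.(\g.(\h.((f h) g)))) ((\d.(\e.((d e) e))) v)) (\f.(\g.(\h.((f h) g))))) p) ((\f.(\g.(\h.(f (g h))))) t)) r)
Step 1: (((((\g.(\h.((((\d.(\e.((d e) e))) v) h) g))) (\f.(\g.(\h.((f h) g))))) p) ((\f.(\g.(\h.(f (g h))))) t)) r)
Step 2: ((((\h.((((\d.(\e.((d e) e))) v) h) (\f.(\g.(\h.((f h) g)))))) p) ((\f.(\g.(\h.(f (g h))))) t)) r)
Step 3: ((((((\d.(\e.((d e) e))) v) p) (\f.(\g.(\h.((f h) g))))) ((\f.(\g.(\h.(f (g h))))) t)) r)
Step 4: (((((\e.((v e) e)) p) (\f.(\g.(\h.((f h) g))))) ((\f.(\g.(\h.(f (g h))))) t)) r)
Step 5: (((((v p) p) (\f.(\g.(\h.((f h) g))))) ((\f.(\g.(\h.(f (g h))))) t)) r)
Step 6: (((((v p) p) (\f.(\g.(\h.((f h) g))))) (\g.(\h.(t (g h))))) r)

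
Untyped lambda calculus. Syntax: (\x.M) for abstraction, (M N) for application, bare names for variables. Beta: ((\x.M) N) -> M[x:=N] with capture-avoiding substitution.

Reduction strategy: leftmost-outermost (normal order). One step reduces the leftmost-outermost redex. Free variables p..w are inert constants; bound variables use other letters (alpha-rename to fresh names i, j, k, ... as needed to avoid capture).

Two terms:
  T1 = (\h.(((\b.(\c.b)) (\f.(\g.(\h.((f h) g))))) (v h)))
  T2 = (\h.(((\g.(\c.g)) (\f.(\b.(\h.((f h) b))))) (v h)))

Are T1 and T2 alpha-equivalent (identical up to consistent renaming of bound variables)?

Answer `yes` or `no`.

Answer: yes

Derivation:
Term 1: (\h.(((\b.(\c.b)) (\f.(\g.(\h.((f h) g))))) (v h)))
Term 2: (\h.(((\g.(\c.g)) (\f.(\b.(\h.((f h) b))))) (v h)))
Alpha-equivalence: compare structure up to binder renaming.
Result: True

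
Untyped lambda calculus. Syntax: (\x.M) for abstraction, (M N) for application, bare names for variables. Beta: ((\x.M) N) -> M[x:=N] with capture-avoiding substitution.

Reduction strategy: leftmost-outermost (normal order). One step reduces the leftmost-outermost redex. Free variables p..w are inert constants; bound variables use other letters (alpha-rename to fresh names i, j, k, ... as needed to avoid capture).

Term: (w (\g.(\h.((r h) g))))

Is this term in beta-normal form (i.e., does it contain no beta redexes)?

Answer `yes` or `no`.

Term: (w (\g.(\h.((r h) g))))
No beta redexes found.

Answer: yes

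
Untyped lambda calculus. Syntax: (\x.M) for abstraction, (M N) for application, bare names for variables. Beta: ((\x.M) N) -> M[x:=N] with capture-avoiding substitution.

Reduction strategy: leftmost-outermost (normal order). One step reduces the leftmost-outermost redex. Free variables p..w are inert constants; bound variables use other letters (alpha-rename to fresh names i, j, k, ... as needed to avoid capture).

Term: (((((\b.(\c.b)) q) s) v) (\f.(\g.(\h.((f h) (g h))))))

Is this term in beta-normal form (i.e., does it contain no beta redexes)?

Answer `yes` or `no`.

Answer: no

Derivation:
Term: (((((\b.(\c.b)) q) s) v) (\f.(\g.(\h.((f h) (g h))))))
Found 1 beta redex(es).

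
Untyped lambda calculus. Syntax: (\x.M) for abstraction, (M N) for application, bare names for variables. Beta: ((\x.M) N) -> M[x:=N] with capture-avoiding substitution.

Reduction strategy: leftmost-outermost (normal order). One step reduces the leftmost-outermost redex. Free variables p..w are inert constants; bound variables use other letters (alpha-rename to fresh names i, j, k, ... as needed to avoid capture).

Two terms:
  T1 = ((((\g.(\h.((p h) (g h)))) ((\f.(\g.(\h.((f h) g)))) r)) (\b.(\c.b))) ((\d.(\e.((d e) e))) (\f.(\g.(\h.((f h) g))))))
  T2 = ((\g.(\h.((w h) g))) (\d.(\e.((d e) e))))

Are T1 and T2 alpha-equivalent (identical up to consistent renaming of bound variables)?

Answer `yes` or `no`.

Answer: no

Derivation:
Term 1: ((((\g.(\h.((p h) (g h)))) ((\f.(\g.(\h.((f h) g)))) r)) (\b.(\c.b))) ((\d.(\e.((d e) e))) (\f.(\g.(\h.((f h) g))))))
Term 2: ((\g.(\h.((w h) g))) (\d.(\e.((d e) e))))
Alpha-equivalence: compare structure up to binder renaming.
Result: False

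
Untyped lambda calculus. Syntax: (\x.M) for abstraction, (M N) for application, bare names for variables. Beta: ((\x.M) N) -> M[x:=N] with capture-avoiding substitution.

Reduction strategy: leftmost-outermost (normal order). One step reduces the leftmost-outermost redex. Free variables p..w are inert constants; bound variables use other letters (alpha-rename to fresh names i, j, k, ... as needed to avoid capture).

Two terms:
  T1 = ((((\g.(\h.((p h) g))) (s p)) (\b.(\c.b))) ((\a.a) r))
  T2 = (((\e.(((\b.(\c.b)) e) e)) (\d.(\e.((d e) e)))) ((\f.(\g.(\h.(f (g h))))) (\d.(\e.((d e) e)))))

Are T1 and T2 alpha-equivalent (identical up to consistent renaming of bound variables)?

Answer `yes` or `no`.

Term 1: ((((\g.(\h.((p h) g))) (s p)) (\b.(\c.b))) ((\a.a) r))
Term 2: (((\e.(((\b.(\c.b)) e) e)) (\d.(\e.((d e) e)))) ((\f.(\g.(\h.(f (g h))))) (\d.(\e.((d e) e)))))
Alpha-equivalence: compare structure up to binder renaming.
Result: False

Answer: no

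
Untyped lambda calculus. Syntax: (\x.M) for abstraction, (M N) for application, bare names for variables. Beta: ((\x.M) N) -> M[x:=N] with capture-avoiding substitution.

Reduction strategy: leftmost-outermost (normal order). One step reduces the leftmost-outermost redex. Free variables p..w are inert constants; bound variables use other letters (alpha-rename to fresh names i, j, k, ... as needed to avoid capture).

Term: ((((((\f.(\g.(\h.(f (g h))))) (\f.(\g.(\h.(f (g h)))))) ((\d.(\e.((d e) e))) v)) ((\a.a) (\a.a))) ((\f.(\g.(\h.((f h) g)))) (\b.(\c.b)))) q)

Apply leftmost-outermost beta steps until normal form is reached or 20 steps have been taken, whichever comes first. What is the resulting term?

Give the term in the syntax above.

Step 0: ((((((\f.(\g.(\h.(f (g h))))) (\f.(\g.(\h.(f (g h)))))) ((\d.(\e.((d e) e))) v)) ((\a.a) (\a.a))) ((\f.(\g.(\h.((f h) g)))) (\b.(\c.b)))) q)
Step 1: (((((\g.(\h.((\f.(\g.(\h.(f (g h))))) (g h)))) ((\d.(\e.((d e) e))) v)) ((\a.a) (\a.a))) ((\f.(\g.(\h.((f h) g)))) (\b.(\c.b)))) q)
Step 2: ((((\h.((\f.(\g.(\h.(f (g h))))) (((\d.(\e.((d e) e))) v) h))) ((\a.a) (\a.a))) ((\f.(\g.(\h.((f h) g)))) (\b.(\c.b)))) q)
Step 3: ((((\f.(\g.(\h.(f (g h))))) (((\d.(\e.((d e) e))) v) ((\a.a) (\a.a)))) ((\f.(\g.(\h.((f h) g)))) (\b.(\c.b)))) q)
Step 4: (((\g.(\h.((((\d.(\e.((d e) e))) v) ((\a.a) (\a.a))) (g h)))) ((\f.(\g.(\h.((f h) g)))) (\b.(\c.b)))) q)
Step 5: ((\h.((((\d.(\e.((d e) e))) v) ((\a.a) (\a.a))) (((\f.(\g.(\h.((f h) g)))) (\b.(\c.b))) h))) q)
Step 6: ((((\d.(\e.((d e) e))) v) ((\a.a) (\a.a))) (((\f.(\g.(\h.((f h) g)))) (\b.(\c.b))) q))
Step 7: (((\e.((v e) e)) ((\a.a) (\a.a))) (((\f.(\g.(\h.((f h) g)))) (\b.(\c.b))) q))
Step 8: (((v ((\a.a) (\a.a))) ((\a.a) (\a.a))) (((\f.(\g.(\h.((f h) g)))) (\b.(\c.b))) q))
Step 9: (((v (\a.a)) ((\a.a) (\a.a))) (((\f.(\g.(\h.((f h) g)))) (\b.(\c.b))) q))
Step 10: (((v (\a.a)) (\a.a)) (((\f.(\g.(\h.((f h) g)))) (\b.(\c.b))) q))
Step 11: (((v (\a.a)) (\a.a)) ((\g.(\h.(((\b.(\c.b)) h) g))) q))
Step 12: (((v (\a.a)) (\a.a)) (\h.(((\b.(\c.b)) h) q)))
Step 13: (((v (\a.a)) (\a.a)) (\h.((\c.h) q)))
Step 14: (((v (\a.a)) (\a.a)) (\h.h))

Answer: (((v (\a.a)) (\a.a)) (\h.h))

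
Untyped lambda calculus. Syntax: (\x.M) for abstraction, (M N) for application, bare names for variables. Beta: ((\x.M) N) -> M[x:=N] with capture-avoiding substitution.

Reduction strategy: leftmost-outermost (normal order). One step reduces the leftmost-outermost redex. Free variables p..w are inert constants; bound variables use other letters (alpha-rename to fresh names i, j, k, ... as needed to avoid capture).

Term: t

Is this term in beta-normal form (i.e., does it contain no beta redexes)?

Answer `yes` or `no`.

Answer: yes

Derivation:
Term: t
No beta redexes found.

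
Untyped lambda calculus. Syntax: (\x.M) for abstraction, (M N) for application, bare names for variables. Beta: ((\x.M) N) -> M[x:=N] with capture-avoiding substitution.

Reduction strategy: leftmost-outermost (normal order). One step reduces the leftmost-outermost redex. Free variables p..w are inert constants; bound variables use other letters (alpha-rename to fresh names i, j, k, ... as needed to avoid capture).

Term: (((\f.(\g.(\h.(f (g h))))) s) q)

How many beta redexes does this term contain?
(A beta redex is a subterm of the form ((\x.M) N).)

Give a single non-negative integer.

Term: (((\f.(\g.(\h.(f (g h))))) s) q)
  Redex: ((\f.(\g.(\h.(f (g h))))) s)
Total redexes: 1

Answer: 1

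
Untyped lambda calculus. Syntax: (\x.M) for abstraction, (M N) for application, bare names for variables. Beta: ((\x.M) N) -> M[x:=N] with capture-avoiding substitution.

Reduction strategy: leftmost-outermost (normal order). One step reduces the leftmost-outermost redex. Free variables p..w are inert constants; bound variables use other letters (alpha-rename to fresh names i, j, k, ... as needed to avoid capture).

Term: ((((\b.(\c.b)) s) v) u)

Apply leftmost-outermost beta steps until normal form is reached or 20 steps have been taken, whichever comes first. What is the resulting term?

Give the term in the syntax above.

Answer: (s u)

Derivation:
Step 0: ((((\b.(\c.b)) s) v) u)
Step 1: (((\c.s) v) u)
Step 2: (s u)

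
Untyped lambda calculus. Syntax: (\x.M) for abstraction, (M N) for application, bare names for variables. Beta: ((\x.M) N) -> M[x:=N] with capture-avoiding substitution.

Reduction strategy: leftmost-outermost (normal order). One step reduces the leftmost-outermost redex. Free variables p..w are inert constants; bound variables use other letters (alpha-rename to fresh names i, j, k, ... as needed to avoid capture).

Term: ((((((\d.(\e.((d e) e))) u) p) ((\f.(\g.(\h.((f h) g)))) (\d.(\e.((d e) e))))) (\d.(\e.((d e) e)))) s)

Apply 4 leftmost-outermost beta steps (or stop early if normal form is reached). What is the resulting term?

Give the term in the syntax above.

Answer: (((((u p) p) (\g.(\h.((\e.((h e) e)) g)))) (\d.(\e.((d e) e)))) s)

Derivation:
Step 0: ((((((\d.(\e.((d e) e))) u) p) ((\f.(\g.(\h.((f h) g)))) (\d.(\e.((d e) e))))) (\d.(\e.((d e) e)))) s)
Step 1: (((((\e.((u e) e)) p) ((\f.(\g.(\h.((f h) g)))) (\d.(\e.((d e) e))))) (\d.(\e.((d e) e)))) s)
Step 2: (((((u p) p) ((\f.(\g.(\h.((f h) g)))) (\d.(\e.((d e) e))))) (\d.(\e.((d e) e)))) s)
Step 3: (((((u p) p) (\g.(\h.(((\d.(\e.((d e) e))) h) g)))) (\d.(\e.((d e) e)))) s)
Step 4: (((((u p) p) (\g.(\h.((\e.((h e) e)) g)))) (\d.(\e.((d e) e)))) s)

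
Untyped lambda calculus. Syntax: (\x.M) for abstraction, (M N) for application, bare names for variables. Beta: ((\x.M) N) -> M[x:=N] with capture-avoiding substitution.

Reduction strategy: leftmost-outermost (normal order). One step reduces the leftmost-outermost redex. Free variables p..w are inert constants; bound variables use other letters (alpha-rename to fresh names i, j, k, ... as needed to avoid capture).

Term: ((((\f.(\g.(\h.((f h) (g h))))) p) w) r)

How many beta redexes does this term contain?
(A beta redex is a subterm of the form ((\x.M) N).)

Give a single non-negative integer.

Term: ((((\f.(\g.(\h.((f h) (g h))))) p) w) r)
  Redex: ((\f.(\g.(\h.((f h) (g h))))) p)
Total redexes: 1

Answer: 1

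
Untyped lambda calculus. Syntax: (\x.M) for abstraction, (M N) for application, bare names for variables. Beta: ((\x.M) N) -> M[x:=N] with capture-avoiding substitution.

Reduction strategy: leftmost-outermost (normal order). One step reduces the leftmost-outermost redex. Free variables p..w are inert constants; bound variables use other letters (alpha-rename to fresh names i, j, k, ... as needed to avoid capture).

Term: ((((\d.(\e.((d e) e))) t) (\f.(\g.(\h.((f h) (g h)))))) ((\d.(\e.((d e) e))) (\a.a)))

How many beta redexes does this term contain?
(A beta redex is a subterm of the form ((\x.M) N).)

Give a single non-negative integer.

Answer: 2

Derivation:
Term: ((((\d.(\e.((d e) e))) t) (\f.(\g.(\h.((f h) (g h)))))) ((\d.(\e.((d e) e))) (\a.a)))
  Redex: ((\d.(\e.((d e) e))) t)
  Redex: ((\d.(\e.((d e) e))) (\a.a))
Total redexes: 2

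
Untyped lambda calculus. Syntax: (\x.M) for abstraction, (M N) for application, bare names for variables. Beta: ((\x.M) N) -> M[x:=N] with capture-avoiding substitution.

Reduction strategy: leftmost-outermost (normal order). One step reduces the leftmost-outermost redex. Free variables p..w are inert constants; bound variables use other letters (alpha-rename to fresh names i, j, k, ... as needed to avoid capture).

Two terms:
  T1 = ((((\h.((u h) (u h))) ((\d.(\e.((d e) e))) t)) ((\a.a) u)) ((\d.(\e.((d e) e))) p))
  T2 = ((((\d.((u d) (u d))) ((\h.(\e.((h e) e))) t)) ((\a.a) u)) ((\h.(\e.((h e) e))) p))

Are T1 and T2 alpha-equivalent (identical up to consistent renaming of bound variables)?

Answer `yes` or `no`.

Answer: yes

Derivation:
Term 1: ((((\h.((u h) (u h))) ((\d.(\e.((d e) e))) t)) ((\a.a) u)) ((\d.(\e.((d e) e))) p))
Term 2: ((((\d.((u d) (u d))) ((\h.(\e.((h e) e))) t)) ((\a.a) u)) ((\h.(\e.((h e) e))) p))
Alpha-equivalence: compare structure up to binder renaming.
Result: True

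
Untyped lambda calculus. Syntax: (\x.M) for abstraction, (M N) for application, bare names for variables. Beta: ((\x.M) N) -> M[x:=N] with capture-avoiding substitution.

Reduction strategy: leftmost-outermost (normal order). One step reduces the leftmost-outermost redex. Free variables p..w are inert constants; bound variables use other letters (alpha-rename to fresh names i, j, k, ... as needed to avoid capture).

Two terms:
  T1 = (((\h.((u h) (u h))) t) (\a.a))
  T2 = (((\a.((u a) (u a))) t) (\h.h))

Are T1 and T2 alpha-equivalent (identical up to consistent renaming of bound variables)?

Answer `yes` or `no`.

Term 1: (((\h.((u h) (u h))) t) (\a.a))
Term 2: (((\a.((u a) (u a))) t) (\h.h))
Alpha-equivalence: compare structure up to binder renaming.
Result: True

Answer: yes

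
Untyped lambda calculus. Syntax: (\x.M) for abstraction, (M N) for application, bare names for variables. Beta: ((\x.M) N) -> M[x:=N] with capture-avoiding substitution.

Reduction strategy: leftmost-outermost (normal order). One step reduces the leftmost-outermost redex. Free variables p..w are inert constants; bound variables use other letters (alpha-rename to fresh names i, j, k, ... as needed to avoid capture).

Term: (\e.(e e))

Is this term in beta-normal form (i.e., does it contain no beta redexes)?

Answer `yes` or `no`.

Answer: yes

Derivation:
Term: (\e.(e e))
No beta redexes found.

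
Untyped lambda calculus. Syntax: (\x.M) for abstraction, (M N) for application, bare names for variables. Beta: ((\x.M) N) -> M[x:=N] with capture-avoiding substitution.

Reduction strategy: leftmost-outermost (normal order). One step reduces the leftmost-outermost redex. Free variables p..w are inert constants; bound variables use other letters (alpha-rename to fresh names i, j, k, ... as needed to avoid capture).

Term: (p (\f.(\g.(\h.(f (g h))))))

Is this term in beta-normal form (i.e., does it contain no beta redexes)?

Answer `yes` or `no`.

Answer: yes

Derivation:
Term: (p (\f.(\g.(\h.(f (g h))))))
No beta redexes found.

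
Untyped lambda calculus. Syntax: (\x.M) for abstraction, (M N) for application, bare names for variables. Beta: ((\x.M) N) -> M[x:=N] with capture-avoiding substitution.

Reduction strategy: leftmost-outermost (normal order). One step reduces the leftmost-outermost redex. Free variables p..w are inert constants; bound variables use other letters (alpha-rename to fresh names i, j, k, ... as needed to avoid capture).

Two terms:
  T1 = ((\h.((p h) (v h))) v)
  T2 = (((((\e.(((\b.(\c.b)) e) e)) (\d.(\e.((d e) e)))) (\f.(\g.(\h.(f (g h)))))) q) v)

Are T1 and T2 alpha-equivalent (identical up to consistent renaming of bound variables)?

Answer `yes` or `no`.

Answer: no

Derivation:
Term 1: ((\h.((p h) (v h))) v)
Term 2: (((((\e.(((\b.(\c.b)) e) e)) (\d.(\e.((d e) e)))) (\f.(\g.(\h.(f (g h)))))) q) v)
Alpha-equivalence: compare structure up to binder renaming.
Result: False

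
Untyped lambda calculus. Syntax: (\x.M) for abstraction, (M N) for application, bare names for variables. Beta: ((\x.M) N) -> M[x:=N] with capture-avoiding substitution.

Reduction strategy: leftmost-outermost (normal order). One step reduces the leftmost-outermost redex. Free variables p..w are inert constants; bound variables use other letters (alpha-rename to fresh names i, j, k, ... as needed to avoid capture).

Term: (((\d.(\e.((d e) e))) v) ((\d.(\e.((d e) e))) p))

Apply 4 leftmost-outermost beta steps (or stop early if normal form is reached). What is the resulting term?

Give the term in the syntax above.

Answer: ((v (\e.((p e) e))) (\e.((p e) e)))

Derivation:
Step 0: (((\d.(\e.((d e) e))) v) ((\d.(\e.((d e) e))) p))
Step 1: ((\e.((v e) e)) ((\d.(\e.((d e) e))) p))
Step 2: ((v ((\d.(\e.((d e) e))) p)) ((\d.(\e.((d e) e))) p))
Step 3: ((v (\e.((p e) e))) ((\d.(\e.((d e) e))) p))
Step 4: ((v (\e.((p e) e))) (\e.((p e) e)))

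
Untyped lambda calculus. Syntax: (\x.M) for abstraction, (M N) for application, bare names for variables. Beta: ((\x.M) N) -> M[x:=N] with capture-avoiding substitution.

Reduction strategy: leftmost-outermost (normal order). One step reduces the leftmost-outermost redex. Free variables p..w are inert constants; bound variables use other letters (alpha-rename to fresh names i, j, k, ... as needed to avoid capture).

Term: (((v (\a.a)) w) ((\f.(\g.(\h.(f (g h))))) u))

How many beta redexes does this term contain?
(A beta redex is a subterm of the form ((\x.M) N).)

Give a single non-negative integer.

Answer: 1

Derivation:
Term: (((v (\a.a)) w) ((\f.(\g.(\h.(f (g h))))) u))
  Redex: ((\f.(\g.(\h.(f (g h))))) u)
Total redexes: 1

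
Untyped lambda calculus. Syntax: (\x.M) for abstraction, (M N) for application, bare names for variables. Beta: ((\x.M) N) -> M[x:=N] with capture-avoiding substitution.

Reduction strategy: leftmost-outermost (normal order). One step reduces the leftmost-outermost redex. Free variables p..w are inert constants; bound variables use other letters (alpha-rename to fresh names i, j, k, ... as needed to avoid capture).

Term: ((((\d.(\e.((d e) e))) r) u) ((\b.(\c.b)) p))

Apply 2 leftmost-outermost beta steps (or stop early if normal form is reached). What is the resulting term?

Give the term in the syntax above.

Answer: (((r u) u) ((\b.(\c.b)) p))

Derivation:
Step 0: ((((\d.(\e.((d e) e))) r) u) ((\b.(\c.b)) p))
Step 1: (((\e.((r e) e)) u) ((\b.(\c.b)) p))
Step 2: (((r u) u) ((\b.(\c.b)) p))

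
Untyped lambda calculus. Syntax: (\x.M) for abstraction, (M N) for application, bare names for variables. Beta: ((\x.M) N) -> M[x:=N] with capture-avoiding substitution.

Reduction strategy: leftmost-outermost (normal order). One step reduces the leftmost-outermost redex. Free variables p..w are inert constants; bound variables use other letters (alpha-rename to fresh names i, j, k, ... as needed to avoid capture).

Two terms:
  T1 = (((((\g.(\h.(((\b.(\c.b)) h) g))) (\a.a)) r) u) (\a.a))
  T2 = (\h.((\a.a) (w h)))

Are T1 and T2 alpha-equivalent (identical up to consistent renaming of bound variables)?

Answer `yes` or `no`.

Term 1: (((((\g.(\h.(((\b.(\c.b)) h) g))) (\a.a)) r) u) (\a.a))
Term 2: (\h.((\a.a) (w h)))
Alpha-equivalence: compare structure up to binder renaming.
Result: False

Answer: no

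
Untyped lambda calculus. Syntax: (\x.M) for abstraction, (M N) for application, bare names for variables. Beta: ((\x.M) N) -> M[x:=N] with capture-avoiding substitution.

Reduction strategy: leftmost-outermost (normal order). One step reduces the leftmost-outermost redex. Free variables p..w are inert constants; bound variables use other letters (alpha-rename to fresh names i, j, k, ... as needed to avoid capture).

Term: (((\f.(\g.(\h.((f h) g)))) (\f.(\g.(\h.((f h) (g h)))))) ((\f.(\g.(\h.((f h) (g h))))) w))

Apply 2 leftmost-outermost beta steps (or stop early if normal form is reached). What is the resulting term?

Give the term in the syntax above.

Answer: (\h.(((\f.(\g.(\h.((f h) (g h))))) h) ((\f.(\g.(\h.((f h) (g h))))) w)))

Derivation:
Step 0: (((\f.(\g.(\h.((f h) g)))) (\f.(\g.(\h.((f h) (g h)))))) ((\f.(\g.(\h.((f h) (g h))))) w))
Step 1: ((\g.(\h.(((\f.(\g.(\h.((f h) (g h))))) h) g))) ((\f.(\g.(\h.((f h) (g h))))) w))
Step 2: (\h.(((\f.(\g.(\h.((f h) (g h))))) h) ((\f.(\g.(\h.((f h) (g h))))) w)))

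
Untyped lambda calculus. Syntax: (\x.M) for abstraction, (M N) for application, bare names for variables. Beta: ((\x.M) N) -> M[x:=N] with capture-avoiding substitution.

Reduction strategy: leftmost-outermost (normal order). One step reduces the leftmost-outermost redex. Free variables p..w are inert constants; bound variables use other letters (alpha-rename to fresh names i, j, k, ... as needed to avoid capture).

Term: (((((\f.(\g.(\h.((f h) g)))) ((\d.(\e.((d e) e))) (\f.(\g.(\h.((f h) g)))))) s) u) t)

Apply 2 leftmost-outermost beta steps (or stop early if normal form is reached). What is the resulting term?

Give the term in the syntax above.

Answer: (((\h.((((\d.(\e.((d e) e))) (\f.(\g.(\h.((f h) g))))) h) s)) u) t)

Derivation:
Step 0: (((((\f.(\g.(\h.((f h) g)))) ((\d.(\e.((d e) e))) (\f.(\g.(\h.((f h) g)))))) s) u) t)
Step 1: ((((\g.(\h.((((\d.(\e.((d e) e))) (\f.(\g.(\h.((f h) g))))) h) g))) s) u) t)
Step 2: (((\h.((((\d.(\e.((d e) e))) (\f.(\g.(\h.((f h) g))))) h) s)) u) t)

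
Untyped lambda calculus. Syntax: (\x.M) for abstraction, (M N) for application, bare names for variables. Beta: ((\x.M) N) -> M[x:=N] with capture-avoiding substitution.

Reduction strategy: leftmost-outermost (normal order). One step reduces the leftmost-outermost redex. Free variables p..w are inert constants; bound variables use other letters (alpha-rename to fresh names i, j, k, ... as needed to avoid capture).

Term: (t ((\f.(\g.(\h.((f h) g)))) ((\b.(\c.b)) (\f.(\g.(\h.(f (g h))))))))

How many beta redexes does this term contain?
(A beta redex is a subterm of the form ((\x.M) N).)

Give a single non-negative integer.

Answer: 2

Derivation:
Term: (t ((\f.(\g.(\h.((f h) g)))) ((\b.(\c.b)) (\f.(\g.(\h.(f (g h))))))))
  Redex: ((\f.(\g.(\h.((f h) g)))) ((\b.(\c.b)) (\f.(\g.(\h.(f (g h)))))))
  Redex: ((\b.(\c.b)) (\f.(\g.(\h.(f (g h))))))
Total redexes: 2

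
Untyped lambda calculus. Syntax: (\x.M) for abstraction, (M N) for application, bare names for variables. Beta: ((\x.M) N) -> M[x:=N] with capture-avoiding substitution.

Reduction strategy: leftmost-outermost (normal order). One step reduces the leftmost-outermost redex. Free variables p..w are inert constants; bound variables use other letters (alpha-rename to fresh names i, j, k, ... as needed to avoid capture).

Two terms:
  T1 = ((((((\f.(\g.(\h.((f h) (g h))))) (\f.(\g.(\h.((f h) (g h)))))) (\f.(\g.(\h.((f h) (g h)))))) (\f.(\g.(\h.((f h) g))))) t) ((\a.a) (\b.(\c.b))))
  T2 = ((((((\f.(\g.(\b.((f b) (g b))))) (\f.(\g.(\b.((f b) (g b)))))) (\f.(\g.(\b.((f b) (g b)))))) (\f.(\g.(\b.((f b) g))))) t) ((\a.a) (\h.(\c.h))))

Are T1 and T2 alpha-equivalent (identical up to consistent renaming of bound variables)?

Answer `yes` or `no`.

Answer: yes

Derivation:
Term 1: ((((((\f.(\g.(\h.((f h) (g h))))) (\f.(\g.(\h.((f h) (g h)))))) (\f.(\g.(\h.((f h) (g h)))))) (\f.(\g.(\h.((f h) g))))) t) ((\a.a) (\b.(\c.b))))
Term 2: ((((((\f.(\g.(\b.((f b) (g b))))) (\f.(\g.(\b.((f b) (g b)))))) (\f.(\g.(\b.((f b) (g b)))))) (\f.(\g.(\b.((f b) g))))) t) ((\a.a) (\h.(\c.h))))
Alpha-equivalence: compare structure up to binder renaming.
Result: True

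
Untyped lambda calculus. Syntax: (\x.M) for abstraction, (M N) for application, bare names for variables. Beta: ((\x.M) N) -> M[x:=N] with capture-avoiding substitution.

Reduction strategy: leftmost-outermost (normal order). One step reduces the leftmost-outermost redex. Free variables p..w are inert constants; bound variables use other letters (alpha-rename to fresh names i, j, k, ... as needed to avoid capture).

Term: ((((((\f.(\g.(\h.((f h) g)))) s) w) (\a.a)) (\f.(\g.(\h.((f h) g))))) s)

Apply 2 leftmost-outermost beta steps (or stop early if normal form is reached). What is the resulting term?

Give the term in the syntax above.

Answer: ((((\h.((s h) w)) (\a.a)) (\f.(\g.(\h.((f h) g))))) s)

Derivation:
Step 0: ((((((\f.(\g.(\h.((f h) g)))) s) w) (\a.a)) (\f.(\g.(\h.((f h) g))))) s)
Step 1: (((((\g.(\h.((s h) g))) w) (\a.a)) (\f.(\g.(\h.((f h) g))))) s)
Step 2: ((((\h.((s h) w)) (\a.a)) (\f.(\g.(\h.((f h) g))))) s)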